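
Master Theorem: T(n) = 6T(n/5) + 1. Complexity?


a=6, b=5, c=0. log_5(6)=1.113 > c=0. Case 1: O(n^log_b(a)) = O(n^1.113)
Complexity: O(n^1.113)


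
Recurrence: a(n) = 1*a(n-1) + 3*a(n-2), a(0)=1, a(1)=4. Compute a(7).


Build bottom-up:
...a(5)=97, a(6)=217, a(7)=1*217+3*97=508


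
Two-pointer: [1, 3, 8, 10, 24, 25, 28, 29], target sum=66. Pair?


Two pointers: lo=0, hi=7
No pair sums to 66


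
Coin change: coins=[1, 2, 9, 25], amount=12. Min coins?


dp[0]=0; dp[i]=1+min(dp[i-c] for c in coins)
...dp[7]=4, dp[8]=4, dp[9]=1, dp[10]=2, dp[11]=2, dp[12]=3
Minimum coins for 12 = 3


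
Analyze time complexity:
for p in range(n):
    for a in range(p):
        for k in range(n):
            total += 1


Per nesting level: O(n) * O(n) [triangular over p] * O(n) = O(n^3)
Complexity: O(n^3)


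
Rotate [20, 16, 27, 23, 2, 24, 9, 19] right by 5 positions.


Right rotate by 5: [23, 2, 24, 9, 19, 20, 16, 27]


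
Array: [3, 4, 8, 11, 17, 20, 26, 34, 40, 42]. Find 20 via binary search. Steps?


Search for 20:
[0,9] mid=4 arr[4]=17
[5,9] mid=7 arr[7]=34
[5,6] mid=5 arr[5]=20
Total: 3 comparisons


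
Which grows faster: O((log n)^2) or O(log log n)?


double-logarithmic grows slower than polylogarithmic
O(log log n) is asymptotically smaller; O((log n)^2) grows faster


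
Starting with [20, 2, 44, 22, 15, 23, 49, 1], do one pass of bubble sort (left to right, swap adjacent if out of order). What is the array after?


After one pass: [2, 20, 22, 15, 23, 44, 1, 49]


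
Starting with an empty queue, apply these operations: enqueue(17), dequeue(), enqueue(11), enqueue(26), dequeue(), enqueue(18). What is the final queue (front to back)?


enqueue(17) -> [17]
dequeue() returns 17 -> []
enqueue(11) -> [11]
enqueue(26) -> [11, 26]
dequeue() returns 11 -> [26]
enqueue(18) -> [26, 18]
Final queue (front to back): [26, 18]


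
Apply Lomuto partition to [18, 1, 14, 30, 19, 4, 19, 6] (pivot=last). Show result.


Elements <= 6 go left of pivot.
Result: [1, 4, 6, 30, 19, 18, 19, 14], pivot at index 2


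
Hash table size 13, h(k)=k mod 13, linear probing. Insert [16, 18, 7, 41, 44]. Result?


Insertions: 16->slot 3; 18->slot 5; 7->slot 7; 41->slot 2; 44->slot 6
Table: [None, None, 41, 16, None, 18, 44, 7, None, None, None, None, None]


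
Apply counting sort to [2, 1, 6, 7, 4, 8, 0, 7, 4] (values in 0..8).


Count array: [1, 1, 1, 0, 2, 0, 1, 2, 1]
Reconstruct: [0, 1, 2, 4, 4, 6, 7, 7, 8]


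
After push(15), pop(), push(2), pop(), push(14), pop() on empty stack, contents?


push(15) -> [15]
pop() returns 15 -> []
push(2) -> [2]
pop() returns 2 -> []
push(14) -> [14]
pop() returns 14 -> []
Final stack (bottom to top): []


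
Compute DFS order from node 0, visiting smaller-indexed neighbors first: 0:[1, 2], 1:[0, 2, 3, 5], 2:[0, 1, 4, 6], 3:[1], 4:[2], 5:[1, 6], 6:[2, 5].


DFS stack-based: start with [0]
Visit order: [0, 1, 2, 4, 6, 5, 3]


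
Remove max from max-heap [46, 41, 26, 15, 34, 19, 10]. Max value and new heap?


Max = 46
Replace root with last, heapify down
Resulting heap: [41, 34, 26, 15, 10, 19]


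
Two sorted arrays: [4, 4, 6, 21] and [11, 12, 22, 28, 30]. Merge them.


Compare heads, take smaller each step.
Merged: [4, 4, 6, 11, 12, 21, 22, 28, 30]


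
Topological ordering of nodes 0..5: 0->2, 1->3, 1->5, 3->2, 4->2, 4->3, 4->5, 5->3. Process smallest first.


Kahn's algorithm, process smallest node first
Order: [0, 1, 4, 5, 3, 2]


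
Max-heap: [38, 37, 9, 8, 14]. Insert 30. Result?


Append 30: [38, 37, 9, 8, 14, 30]
Bubble up: swap idx 5(30) with idx 2(9)
Result: [38, 37, 30, 8, 14, 9]


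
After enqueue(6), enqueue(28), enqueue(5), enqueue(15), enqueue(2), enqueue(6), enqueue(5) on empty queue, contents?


enqueue(6) -> [6]
enqueue(28) -> [6, 28]
enqueue(5) -> [6, 28, 5]
enqueue(15) -> [6, 28, 5, 15]
enqueue(2) -> [6, 28, 5, 15, 2]
enqueue(6) -> [6, 28, 5, 15, 2, 6]
enqueue(5) -> [6, 28, 5, 15, 2, 6, 5]
Final queue (front to back): [6, 28, 5, 15, 2, 6, 5]


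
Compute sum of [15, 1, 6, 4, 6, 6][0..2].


Prefix sums: [0, 15, 16, 22, 26, 32, 38]
Sum[0..2] = prefix[3] - prefix[0] = 22 - 0 = 22


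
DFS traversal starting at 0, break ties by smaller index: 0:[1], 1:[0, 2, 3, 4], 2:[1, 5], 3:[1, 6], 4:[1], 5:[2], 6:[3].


DFS stack-based: start with [0]
Visit order: [0, 1, 2, 5, 3, 6, 4]


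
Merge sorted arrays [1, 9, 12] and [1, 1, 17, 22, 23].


Compare heads, take smaller each step.
Merged: [1, 1, 1, 9, 12, 17, 22, 23]


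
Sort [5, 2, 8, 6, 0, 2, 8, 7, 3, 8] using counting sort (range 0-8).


Count array: [1, 0, 2, 1, 0, 1, 1, 1, 3]
Reconstruct: [0, 2, 2, 3, 5, 6, 7, 8, 8, 8]


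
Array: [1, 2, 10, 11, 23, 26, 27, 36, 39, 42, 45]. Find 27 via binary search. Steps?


Search for 27:
[0,10] mid=5 arr[5]=26
[6,10] mid=8 arr[8]=39
[6,7] mid=6 arr[6]=27
Total: 3 comparisons


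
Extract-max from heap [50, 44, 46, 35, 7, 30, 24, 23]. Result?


Max = 50
Replace root with last, heapify down
Resulting heap: [46, 44, 30, 35, 7, 23, 24]


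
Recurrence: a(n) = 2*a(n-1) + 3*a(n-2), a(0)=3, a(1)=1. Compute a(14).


Build bottom-up:
...a(12)=531443, a(13)=1594321, a(14)=2*1594321+3*531443=4782971


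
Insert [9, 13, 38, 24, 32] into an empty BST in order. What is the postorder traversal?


Root = 9; build tree by BST insertion.
Postorder traversal: [32, 24, 38, 13, 9]


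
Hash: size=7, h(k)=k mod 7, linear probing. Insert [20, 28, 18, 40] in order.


Insertions: 20->slot 6; 28->slot 0; 18->slot 4; 40->slot 5
Table: [28, None, None, None, 18, 40, 20]


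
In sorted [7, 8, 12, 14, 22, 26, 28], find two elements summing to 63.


Two pointers: lo=0, hi=6
No pair sums to 63


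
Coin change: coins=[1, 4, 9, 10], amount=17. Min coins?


dp[0]=0; dp[i]=1+min(dp[i-c] for c in coins)
...dp[12]=3, dp[13]=2, dp[14]=2, dp[15]=3, dp[16]=4, dp[17]=3
Minimum coins for 17 = 3


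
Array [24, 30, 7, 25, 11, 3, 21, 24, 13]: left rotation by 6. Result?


Left rotate by 6: [21, 24, 13, 24, 30, 7, 25, 11, 3]


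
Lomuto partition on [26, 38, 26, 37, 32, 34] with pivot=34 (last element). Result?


Elements <= 34 go left of pivot.
Result: [26, 26, 32, 34, 38, 37], pivot at index 3


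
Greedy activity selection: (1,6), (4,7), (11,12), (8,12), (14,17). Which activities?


Greedy: pick earliest-ending, then skip overlaps.
Selected (3 activities): [(1, 6), (11, 12), (14, 17)]


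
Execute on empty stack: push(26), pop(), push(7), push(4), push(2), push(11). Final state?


push(26) -> [26]
pop() returns 26 -> []
push(7) -> [7]
push(4) -> [7, 4]
push(2) -> [7, 4, 2]
push(11) -> [7, 4, 2, 11]
Final stack (bottom to top): [7, 4, 2, 11]


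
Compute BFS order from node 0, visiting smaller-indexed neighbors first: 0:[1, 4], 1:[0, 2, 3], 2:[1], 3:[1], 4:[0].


BFS queue: start with [0]
Visit order: [0, 1, 4, 2, 3]


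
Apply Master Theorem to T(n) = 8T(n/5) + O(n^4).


a=8, b=5, c=4. log_5(8)=1.292 < c=4. Case 3: O(n^c) = O(n^4)
Complexity: O(n^4)


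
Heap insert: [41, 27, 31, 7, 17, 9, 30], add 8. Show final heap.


Append 8: [41, 27, 31, 7, 17, 9, 30, 8]
Bubble up: swap idx 7(8) with idx 3(7)
Result: [41, 27, 31, 8, 17, 9, 30, 7]


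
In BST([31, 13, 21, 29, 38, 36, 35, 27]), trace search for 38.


BST root = 31
Search for 38: compare at each node
Path: [31, 38]


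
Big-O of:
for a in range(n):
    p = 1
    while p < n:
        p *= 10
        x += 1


Per nesting level: O(n) * O(log n) = O(n log n)
Complexity: O(n log n)


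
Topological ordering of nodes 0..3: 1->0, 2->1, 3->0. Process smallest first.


Kahn's algorithm, process smallest node first
Order: [2, 1, 3, 0]


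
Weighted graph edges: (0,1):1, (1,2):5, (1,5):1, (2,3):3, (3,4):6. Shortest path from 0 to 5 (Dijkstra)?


Dijkstra from 0:
Distances: {0: 0, 1: 1, 2: 6, 3: 9, 4: 15, 5: 2}
Shortest distance to 5 = 2, path = [0, 1, 5]


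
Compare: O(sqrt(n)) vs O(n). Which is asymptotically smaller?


sublinear grows slower than linear
O(sqrt(n)) is asymptotically smaller; O(n) grows faster


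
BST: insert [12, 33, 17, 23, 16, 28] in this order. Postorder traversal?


Root = 12; build tree by BST insertion.
Postorder traversal: [16, 28, 23, 17, 33, 12]


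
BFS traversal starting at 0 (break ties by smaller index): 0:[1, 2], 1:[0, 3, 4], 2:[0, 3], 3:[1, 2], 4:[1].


BFS queue: start with [0]
Visit order: [0, 1, 2, 3, 4]


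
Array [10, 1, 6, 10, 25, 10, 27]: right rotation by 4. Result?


Right rotate by 4: [10, 25, 10, 27, 10, 1, 6]


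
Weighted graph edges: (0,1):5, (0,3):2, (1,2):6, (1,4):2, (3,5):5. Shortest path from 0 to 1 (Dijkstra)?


Dijkstra from 0:
Distances: {0: 0, 1: 5, 2: 11, 3: 2, 4: 7, 5: 7}
Shortest distance to 1 = 5, path = [0, 1]


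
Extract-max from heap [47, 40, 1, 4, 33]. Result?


Max = 47
Replace root with last, heapify down
Resulting heap: [40, 33, 1, 4]


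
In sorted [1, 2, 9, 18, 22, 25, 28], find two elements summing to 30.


Two pointers: lo=0, hi=6
Found pair: (2, 28) summing to 30


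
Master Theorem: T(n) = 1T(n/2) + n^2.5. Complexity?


a=1, b=2, c=2.5. log_2(1)=0 < c=2.5. Case 3: O(n^c) = O(n^2.500)
Complexity: O(n^2.500)


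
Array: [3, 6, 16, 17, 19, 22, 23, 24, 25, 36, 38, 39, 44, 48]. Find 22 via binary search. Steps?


Search for 22:
[0,13] mid=6 arr[6]=23
[0,5] mid=2 arr[2]=16
[3,5] mid=4 arr[4]=19
[5,5] mid=5 arr[5]=22
Total: 4 comparisons


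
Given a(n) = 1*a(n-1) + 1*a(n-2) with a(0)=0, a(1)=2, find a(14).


Build bottom-up:
...a(12)=288, a(13)=466, a(14)=1*466+1*288=754


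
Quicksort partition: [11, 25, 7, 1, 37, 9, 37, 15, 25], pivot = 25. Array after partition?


Elements <= 25 go left of pivot.
Result: [11, 25, 7, 1, 9, 15, 25, 37, 37], pivot at index 6


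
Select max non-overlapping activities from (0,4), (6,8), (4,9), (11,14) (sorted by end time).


Greedy: pick earliest-ending, then skip overlaps.
Selected (3 activities): [(0, 4), (6, 8), (11, 14)]


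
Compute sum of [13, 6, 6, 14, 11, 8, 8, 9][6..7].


Prefix sums: [0, 13, 19, 25, 39, 50, 58, 66, 75]
Sum[6..7] = prefix[8] - prefix[6] = 75 - 58 = 17


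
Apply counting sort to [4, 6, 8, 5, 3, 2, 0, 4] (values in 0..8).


Count array: [1, 0, 1, 1, 2, 1, 1, 0, 1]
Reconstruct: [0, 2, 3, 4, 4, 5, 6, 8]


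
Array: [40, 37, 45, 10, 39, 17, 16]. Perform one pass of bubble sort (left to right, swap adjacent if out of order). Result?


After one pass: [37, 40, 10, 39, 17, 16, 45]


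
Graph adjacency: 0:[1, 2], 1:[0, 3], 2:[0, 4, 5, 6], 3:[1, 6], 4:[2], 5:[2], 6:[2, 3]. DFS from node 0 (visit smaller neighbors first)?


DFS stack-based: start with [0]
Visit order: [0, 1, 3, 6, 2, 4, 5]


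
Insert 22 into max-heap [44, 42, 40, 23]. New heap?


Append 22: [44, 42, 40, 23, 22]
Bubble up: no swaps needed
Result: [44, 42, 40, 23, 22]


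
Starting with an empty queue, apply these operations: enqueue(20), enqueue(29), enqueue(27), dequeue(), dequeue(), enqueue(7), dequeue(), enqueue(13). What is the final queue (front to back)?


enqueue(20) -> [20]
enqueue(29) -> [20, 29]
enqueue(27) -> [20, 29, 27]
dequeue() returns 20 -> [29, 27]
dequeue() returns 29 -> [27]
enqueue(7) -> [27, 7]
dequeue() returns 27 -> [7]
enqueue(13) -> [7, 13]
Final queue (front to back): [7, 13]


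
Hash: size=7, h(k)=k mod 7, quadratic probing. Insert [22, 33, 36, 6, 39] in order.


Insertions: 22->slot 1; 33->slot 5; 36->slot 2; 6->slot 6; 39->slot 4
Table: [None, 22, 36, None, 39, 33, 6]


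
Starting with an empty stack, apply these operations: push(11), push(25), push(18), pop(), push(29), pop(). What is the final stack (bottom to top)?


push(11) -> [11]
push(25) -> [11, 25]
push(18) -> [11, 25, 18]
pop() returns 18 -> [11, 25]
push(29) -> [11, 25, 29]
pop() returns 29 -> [11, 25]
Final stack (bottom to top): [11, 25]


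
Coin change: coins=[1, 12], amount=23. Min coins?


dp[0]=0; dp[i]=1+min(dp[i-c] for c in coins)
...dp[18]=7, dp[19]=8, dp[20]=9, dp[21]=10, dp[22]=11, dp[23]=12
Minimum coins for 23 = 12


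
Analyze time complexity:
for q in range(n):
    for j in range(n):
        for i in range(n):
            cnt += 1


Per nesting level: O(n) * O(n) * O(n) = O(n^3)
Complexity: O(n^3)


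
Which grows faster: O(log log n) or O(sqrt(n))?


double-logarithmic grows slower than sublinear
O(log log n) is asymptotically smaller; O(sqrt(n)) grows faster


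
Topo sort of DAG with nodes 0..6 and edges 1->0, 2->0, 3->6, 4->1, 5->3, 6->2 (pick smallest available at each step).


Kahn's algorithm, process smallest node first
Order: [4, 1, 5, 3, 6, 2, 0]


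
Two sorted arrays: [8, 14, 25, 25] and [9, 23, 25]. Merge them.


Compare heads, take smaller each step.
Merged: [8, 9, 14, 23, 25, 25, 25]


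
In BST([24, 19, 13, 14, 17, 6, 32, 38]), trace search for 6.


BST root = 24
Search for 6: compare at each node
Path: [24, 19, 13, 6]


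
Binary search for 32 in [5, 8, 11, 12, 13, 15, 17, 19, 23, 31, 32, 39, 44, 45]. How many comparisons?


Search for 32:
[0,13] mid=6 arr[6]=17
[7,13] mid=10 arr[10]=32
Total: 2 comparisons


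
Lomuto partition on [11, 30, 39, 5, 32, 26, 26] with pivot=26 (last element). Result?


Elements <= 26 go left of pivot.
Result: [11, 5, 26, 26, 32, 39, 30], pivot at index 3


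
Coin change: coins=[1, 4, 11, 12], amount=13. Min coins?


dp[0]=0; dp[i]=1+min(dp[i-c] for c in coins)
...dp[8]=2, dp[9]=3, dp[10]=4, dp[11]=1, dp[12]=1, dp[13]=2
Minimum coins for 13 = 2


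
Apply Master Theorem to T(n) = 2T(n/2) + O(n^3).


a=2, b=2, c=3. log_2(2)=1 < c=3. Case 3: O(n^c) = O(n^3)
Complexity: O(n^3)


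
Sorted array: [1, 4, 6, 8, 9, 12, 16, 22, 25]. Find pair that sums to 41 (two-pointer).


Two pointers: lo=0, hi=8
Found pair: (16, 25) summing to 41


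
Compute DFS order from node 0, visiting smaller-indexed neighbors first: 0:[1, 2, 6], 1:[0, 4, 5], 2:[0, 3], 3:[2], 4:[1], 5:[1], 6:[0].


DFS stack-based: start with [0]
Visit order: [0, 1, 4, 5, 2, 3, 6]


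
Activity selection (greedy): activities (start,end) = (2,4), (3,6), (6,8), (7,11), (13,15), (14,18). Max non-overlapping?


Greedy: pick earliest-ending, then skip overlaps.
Selected (3 activities): [(2, 4), (6, 8), (13, 15)]


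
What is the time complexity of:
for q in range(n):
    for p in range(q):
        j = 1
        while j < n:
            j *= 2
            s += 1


Per nesting level: O(n) * O(n) [triangular over q] * O(log n) = O(n^2 log n)
Complexity: O(n^2 log n)


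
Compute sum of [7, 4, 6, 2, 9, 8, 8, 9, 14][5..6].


Prefix sums: [0, 7, 11, 17, 19, 28, 36, 44, 53, 67]
Sum[5..6] = prefix[7] - prefix[5] = 44 - 28 = 16


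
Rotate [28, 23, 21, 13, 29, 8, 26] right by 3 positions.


Right rotate by 3: [29, 8, 26, 28, 23, 21, 13]


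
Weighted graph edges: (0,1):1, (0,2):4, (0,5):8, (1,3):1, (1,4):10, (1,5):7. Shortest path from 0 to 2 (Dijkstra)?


Dijkstra from 0:
Distances: {0: 0, 1: 1, 2: 4, 3: 2, 4: 11, 5: 8}
Shortest distance to 2 = 4, path = [0, 2]


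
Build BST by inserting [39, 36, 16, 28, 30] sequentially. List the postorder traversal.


Root = 39; build tree by BST insertion.
Postorder traversal: [30, 28, 16, 36, 39]


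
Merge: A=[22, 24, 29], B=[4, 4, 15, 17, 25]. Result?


Compare heads, take smaller each step.
Merged: [4, 4, 15, 17, 22, 24, 25, 29]


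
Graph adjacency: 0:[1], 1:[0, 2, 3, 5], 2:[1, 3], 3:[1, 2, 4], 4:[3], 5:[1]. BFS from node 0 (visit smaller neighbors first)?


BFS queue: start with [0]
Visit order: [0, 1, 2, 3, 5, 4]


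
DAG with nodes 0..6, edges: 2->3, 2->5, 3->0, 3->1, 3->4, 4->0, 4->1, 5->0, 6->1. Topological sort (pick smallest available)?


Kahn's algorithm, process smallest node first
Order: [2, 3, 4, 5, 0, 6, 1]


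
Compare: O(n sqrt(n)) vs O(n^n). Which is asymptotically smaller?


n^1.5 grows slower than n^n
O(n sqrt(n)) is asymptotically smaller; O(n^n) grows faster


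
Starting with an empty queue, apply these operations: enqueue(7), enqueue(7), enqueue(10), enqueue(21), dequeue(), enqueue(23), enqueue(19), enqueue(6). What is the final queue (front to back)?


enqueue(7) -> [7]
enqueue(7) -> [7, 7]
enqueue(10) -> [7, 7, 10]
enqueue(21) -> [7, 7, 10, 21]
dequeue() returns 7 -> [7, 10, 21]
enqueue(23) -> [7, 10, 21, 23]
enqueue(19) -> [7, 10, 21, 23, 19]
enqueue(6) -> [7, 10, 21, 23, 19, 6]
Final queue (front to back): [7, 10, 21, 23, 19, 6]


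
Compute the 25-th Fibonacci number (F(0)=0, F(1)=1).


F(n)=F(n-1)+F(n-2)
...F(23)=28657, F(24)=46368, F(25)=75025


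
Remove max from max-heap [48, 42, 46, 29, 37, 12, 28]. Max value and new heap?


Max = 48
Replace root with last, heapify down
Resulting heap: [46, 42, 28, 29, 37, 12]


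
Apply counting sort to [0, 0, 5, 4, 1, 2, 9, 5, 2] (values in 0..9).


Count array: [2, 1, 2, 0, 1, 2, 0, 0, 0, 1]
Reconstruct: [0, 0, 1, 2, 2, 4, 5, 5, 9]


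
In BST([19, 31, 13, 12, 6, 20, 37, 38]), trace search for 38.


BST root = 19
Search for 38: compare at each node
Path: [19, 31, 37, 38]


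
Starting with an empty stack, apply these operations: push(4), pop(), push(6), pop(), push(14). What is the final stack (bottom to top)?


push(4) -> [4]
pop() returns 4 -> []
push(6) -> [6]
pop() returns 6 -> []
push(14) -> [14]
Final stack (bottom to top): [14]


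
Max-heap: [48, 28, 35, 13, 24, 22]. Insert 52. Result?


Append 52: [48, 28, 35, 13, 24, 22, 52]
Bubble up: swap idx 6(52) with idx 2(35); swap idx 2(52) with idx 0(48)
Result: [52, 28, 48, 13, 24, 22, 35]


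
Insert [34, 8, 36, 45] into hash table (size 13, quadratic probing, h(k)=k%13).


Insertions: 34->slot 8; 8->slot 9; 36->slot 10; 45->slot 6
Table: [None, None, None, None, None, None, 45, None, 34, 8, 36, None, None]


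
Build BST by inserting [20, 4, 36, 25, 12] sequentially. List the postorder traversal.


Root = 20; build tree by BST insertion.
Postorder traversal: [12, 4, 25, 36, 20]


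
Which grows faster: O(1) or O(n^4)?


constant grows slower than quartic
O(1) is asymptotically smaller; O(n^4) grows faster


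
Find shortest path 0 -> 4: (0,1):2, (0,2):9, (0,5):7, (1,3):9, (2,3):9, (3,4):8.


Dijkstra from 0:
Distances: {0: 0, 1: 2, 2: 9, 3: 11, 4: 19, 5: 7}
Shortest distance to 4 = 19, path = [0, 1, 3, 4]


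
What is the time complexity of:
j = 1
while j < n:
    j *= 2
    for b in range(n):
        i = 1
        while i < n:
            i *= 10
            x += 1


Per nesting level: O(log n) * O(n) * O(log n) = O(n (log n)^2)
Complexity: O(n (log n)^2)


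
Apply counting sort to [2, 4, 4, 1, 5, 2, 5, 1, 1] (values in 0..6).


Count array: [0, 3, 2, 0, 2, 2, 0]
Reconstruct: [1, 1, 1, 2, 2, 4, 4, 5, 5]


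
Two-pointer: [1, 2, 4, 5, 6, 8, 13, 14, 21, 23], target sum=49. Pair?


Two pointers: lo=0, hi=9
No pair sums to 49


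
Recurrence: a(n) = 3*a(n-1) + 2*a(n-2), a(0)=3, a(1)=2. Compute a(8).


Build bottom-up:
...a(6)=1824, a(7)=6496, a(8)=3*6496+2*1824=23136


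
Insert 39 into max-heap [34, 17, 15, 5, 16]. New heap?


Append 39: [34, 17, 15, 5, 16, 39]
Bubble up: swap idx 5(39) with idx 2(15); swap idx 2(39) with idx 0(34)
Result: [39, 17, 34, 5, 16, 15]


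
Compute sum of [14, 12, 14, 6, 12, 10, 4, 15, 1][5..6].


Prefix sums: [0, 14, 26, 40, 46, 58, 68, 72, 87, 88]
Sum[5..6] = prefix[7] - prefix[5] = 72 - 58 = 14


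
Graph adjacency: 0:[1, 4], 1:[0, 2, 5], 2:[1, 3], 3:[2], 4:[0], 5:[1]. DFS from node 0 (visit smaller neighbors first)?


DFS stack-based: start with [0]
Visit order: [0, 1, 2, 3, 5, 4]


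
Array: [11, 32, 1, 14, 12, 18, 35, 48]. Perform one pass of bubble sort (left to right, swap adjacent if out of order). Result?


After one pass: [11, 1, 14, 12, 18, 32, 35, 48]


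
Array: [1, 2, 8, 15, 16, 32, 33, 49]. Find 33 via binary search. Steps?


Search for 33:
[0,7] mid=3 arr[3]=15
[4,7] mid=5 arr[5]=32
[6,7] mid=6 arr[6]=33
Total: 3 comparisons


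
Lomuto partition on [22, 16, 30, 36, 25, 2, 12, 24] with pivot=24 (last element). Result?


Elements <= 24 go left of pivot.
Result: [22, 16, 2, 12, 24, 30, 36, 25], pivot at index 4


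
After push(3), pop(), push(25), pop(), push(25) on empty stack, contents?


push(3) -> [3]
pop() returns 3 -> []
push(25) -> [25]
pop() returns 25 -> []
push(25) -> [25]
Final stack (bottom to top): [25]


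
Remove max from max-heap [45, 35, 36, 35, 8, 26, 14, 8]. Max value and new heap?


Max = 45
Replace root with last, heapify down
Resulting heap: [36, 35, 26, 35, 8, 8, 14]


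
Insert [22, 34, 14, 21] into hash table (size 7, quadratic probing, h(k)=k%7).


Insertions: 22->slot 1; 34->slot 6; 14->slot 0; 21->slot 4
Table: [14, 22, None, None, 21, None, 34]


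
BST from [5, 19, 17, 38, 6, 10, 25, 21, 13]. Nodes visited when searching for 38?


BST root = 5
Search for 38: compare at each node
Path: [5, 19, 38]


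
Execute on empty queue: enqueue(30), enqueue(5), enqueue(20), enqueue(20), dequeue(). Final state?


enqueue(30) -> [30]
enqueue(5) -> [30, 5]
enqueue(20) -> [30, 5, 20]
enqueue(20) -> [30, 5, 20, 20]
dequeue() returns 30 -> [5, 20, 20]
Final queue (front to back): [5, 20, 20]


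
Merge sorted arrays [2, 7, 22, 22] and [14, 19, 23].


Compare heads, take smaller each step.
Merged: [2, 7, 14, 19, 22, 22, 23]


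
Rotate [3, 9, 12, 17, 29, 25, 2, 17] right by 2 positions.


Right rotate by 2: [2, 17, 3, 9, 12, 17, 29, 25]


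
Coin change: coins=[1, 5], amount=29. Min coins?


dp[0]=0; dp[i]=1+min(dp[i-c] for c in coins)
...dp[24]=8, dp[25]=5, dp[26]=6, dp[27]=7, dp[28]=8, dp[29]=9
Minimum coins for 29 = 9


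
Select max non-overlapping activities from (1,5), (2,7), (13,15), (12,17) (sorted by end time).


Greedy: pick earliest-ending, then skip overlaps.
Selected (2 activities): [(1, 5), (13, 15)]


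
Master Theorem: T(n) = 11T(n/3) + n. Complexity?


a=11, b=3, c=1. log_3(11)=2.183 > c=1. Case 1: O(n^log_b(a)) = O(n^2.183)
Complexity: O(n^2.183)


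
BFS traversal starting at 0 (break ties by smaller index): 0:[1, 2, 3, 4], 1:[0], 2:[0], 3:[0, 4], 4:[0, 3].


BFS queue: start with [0]
Visit order: [0, 1, 2, 3, 4]


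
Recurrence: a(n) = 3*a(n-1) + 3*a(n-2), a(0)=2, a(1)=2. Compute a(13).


Build bottom-up:
...a(11)=1818612, a(12)=6894882, a(13)=3*6894882+3*1818612=26140482


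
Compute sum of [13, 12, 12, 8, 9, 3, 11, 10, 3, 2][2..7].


Prefix sums: [0, 13, 25, 37, 45, 54, 57, 68, 78, 81, 83]
Sum[2..7] = prefix[8] - prefix[2] = 78 - 25 = 53


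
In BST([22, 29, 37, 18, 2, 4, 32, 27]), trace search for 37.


BST root = 22
Search for 37: compare at each node
Path: [22, 29, 37]


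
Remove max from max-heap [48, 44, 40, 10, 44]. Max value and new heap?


Max = 48
Replace root with last, heapify down
Resulting heap: [44, 44, 40, 10]


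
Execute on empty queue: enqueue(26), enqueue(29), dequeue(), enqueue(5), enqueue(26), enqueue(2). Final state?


enqueue(26) -> [26]
enqueue(29) -> [26, 29]
dequeue() returns 26 -> [29]
enqueue(5) -> [29, 5]
enqueue(26) -> [29, 5, 26]
enqueue(2) -> [29, 5, 26, 2]
Final queue (front to back): [29, 5, 26, 2]


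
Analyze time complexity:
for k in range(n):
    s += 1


Per nesting level: O(n) = O(n)
Complexity: O(n)


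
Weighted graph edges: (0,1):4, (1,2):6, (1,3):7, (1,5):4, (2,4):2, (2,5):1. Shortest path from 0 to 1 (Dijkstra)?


Dijkstra from 0:
Distances: {0: 0, 1: 4, 2: 9, 3: 11, 4: 11, 5: 8}
Shortest distance to 1 = 4, path = [0, 1]


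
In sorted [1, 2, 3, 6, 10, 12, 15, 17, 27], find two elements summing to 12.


Two pointers: lo=0, hi=8
Found pair: (2, 10) summing to 12


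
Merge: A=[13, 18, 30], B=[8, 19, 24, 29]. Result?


Compare heads, take smaller each step.
Merged: [8, 13, 18, 19, 24, 29, 30]


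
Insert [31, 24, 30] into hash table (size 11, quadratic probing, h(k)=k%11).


Insertions: 31->slot 9; 24->slot 2; 30->slot 8
Table: [None, None, 24, None, None, None, None, None, 30, 31, None]


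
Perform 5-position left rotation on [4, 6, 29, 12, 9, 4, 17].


Left rotate by 5: [4, 17, 4, 6, 29, 12, 9]


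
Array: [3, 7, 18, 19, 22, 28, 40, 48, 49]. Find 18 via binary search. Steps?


Search for 18:
[0,8] mid=4 arr[4]=22
[0,3] mid=1 arr[1]=7
[2,3] mid=2 arr[2]=18
Total: 3 comparisons


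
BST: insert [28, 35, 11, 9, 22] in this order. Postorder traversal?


Root = 28; build tree by BST insertion.
Postorder traversal: [9, 22, 11, 35, 28]


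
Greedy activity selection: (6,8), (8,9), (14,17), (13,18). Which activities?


Greedy: pick earliest-ending, then skip overlaps.
Selected (3 activities): [(6, 8), (8, 9), (14, 17)]


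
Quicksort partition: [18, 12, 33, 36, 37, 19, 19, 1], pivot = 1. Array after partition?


Elements <= 1 go left of pivot.
Result: [1, 12, 33, 36, 37, 19, 19, 18], pivot at index 0


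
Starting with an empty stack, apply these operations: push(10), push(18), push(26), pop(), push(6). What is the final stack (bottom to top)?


push(10) -> [10]
push(18) -> [10, 18]
push(26) -> [10, 18, 26]
pop() returns 26 -> [10, 18]
push(6) -> [10, 18, 6]
Final stack (bottom to top): [10, 18, 6]


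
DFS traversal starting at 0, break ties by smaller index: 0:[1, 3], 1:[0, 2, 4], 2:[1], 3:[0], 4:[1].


DFS stack-based: start with [0]
Visit order: [0, 1, 2, 4, 3]


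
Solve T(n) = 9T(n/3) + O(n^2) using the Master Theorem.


a=9, b=3, c=2. log_3(9)=2 = c=2. Case 2: O(n^c log n) = O(n^2 log n)
Complexity: O(n^2 log n)


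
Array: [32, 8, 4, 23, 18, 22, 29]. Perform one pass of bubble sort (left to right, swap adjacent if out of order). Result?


After one pass: [8, 4, 23, 18, 22, 29, 32]


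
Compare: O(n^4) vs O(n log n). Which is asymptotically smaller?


linearithmic grows slower than quartic
O(n log n) is asymptotically smaller; O(n^4) grows faster


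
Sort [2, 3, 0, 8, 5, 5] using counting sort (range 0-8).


Count array: [1, 0, 1, 1, 0, 2, 0, 0, 1]
Reconstruct: [0, 2, 3, 5, 5, 8]


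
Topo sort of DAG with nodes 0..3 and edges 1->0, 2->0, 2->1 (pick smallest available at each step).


Kahn's algorithm, process smallest node first
Order: [2, 1, 0, 3]


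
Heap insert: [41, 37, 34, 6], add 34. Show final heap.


Append 34: [41, 37, 34, 6, 34]
Bubble up: no swaps needed
Result: [41, 37, 34, 6, 34]


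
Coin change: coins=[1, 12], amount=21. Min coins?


dp[0]=0; dp[i]=1+min(dp[i-c] for c in coins)
...dp[16]=5, dp[17]=6, dp[18]=7, dp[19]=8, dp[20]=9, dp[21]=10
Minimum coins for 21 = 10


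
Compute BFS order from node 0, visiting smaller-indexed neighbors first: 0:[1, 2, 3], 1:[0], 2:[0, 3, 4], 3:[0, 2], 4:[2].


BFS queue: start with [0]
Visit order: [0, 1, 2, 3, 4]


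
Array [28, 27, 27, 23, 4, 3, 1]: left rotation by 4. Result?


Left rotate by 4: [4, 3, 1, 28, 27, 27, 23]


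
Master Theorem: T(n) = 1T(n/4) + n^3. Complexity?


a=1, b=4, c=3. log_4(1)=0 < c=3. Case 3: O(n^c) = O(n^3)
Complexity: O(n^3)


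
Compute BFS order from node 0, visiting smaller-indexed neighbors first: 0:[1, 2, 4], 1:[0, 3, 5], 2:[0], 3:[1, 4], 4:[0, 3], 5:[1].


BFS queue: start with [0]
Visit order: [0, 1, 2, 4, 3, 5]


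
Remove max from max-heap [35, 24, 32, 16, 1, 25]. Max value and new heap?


Max = 35
Replace root with last, heapify down
Resulting heap: [32, 24, 25, 16, 1]


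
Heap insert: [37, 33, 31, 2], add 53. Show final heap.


Append 53: [37, 33, 31, 2, 53]
Bubble up: swap idx 4(53) with idx 1(33); swap idx 1(53) with idx 0(37)
Result: [53, 37, 31, 2, 33]


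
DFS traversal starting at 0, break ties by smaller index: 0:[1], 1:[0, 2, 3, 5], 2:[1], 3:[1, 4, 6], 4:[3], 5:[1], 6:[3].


DFS stack-based: start with [0]
Visit order: [0, 1, 2, 3, 4, 6, 5]


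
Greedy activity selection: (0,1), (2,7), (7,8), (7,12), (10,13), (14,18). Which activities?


Greedy: pick earliest-ending, then skip overlaps.
Selected (5 activities): [(0, 1), (2, 7), (7, 8), (10, 13), (14, 18)]


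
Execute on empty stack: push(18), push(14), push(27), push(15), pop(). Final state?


push(18) -> [18]
push(14) -> [18, 14]
push(27) -> [18, 14, 27]
push(15) -> [18, 14, 27, 15]
pop() returns 15 -> [18, 14, 27]
Final stack (bottom to top): [18, 14, 27]


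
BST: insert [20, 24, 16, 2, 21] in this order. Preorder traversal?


Root = 20; build tree by BST insertion.
Preorder traversal: [20, 16, 2, 24, 21]


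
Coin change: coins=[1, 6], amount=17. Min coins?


dp[0]=0; dp[i]=1+min(dp[i-c] for c in coins)
...dp[12]=2, dp[13]=3, dp[14]=4, dp[15]=5, dp[16]=6, dp[17]=7
Minimum coins for 17 = 7


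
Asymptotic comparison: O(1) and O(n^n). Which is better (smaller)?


constant grows slower than n^n
O(1) is asymptotically smaller; O(n^n) grows faster


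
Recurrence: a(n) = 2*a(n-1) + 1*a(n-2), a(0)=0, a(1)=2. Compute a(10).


Build bottom-up:
...a(8)=816, a(9)=1970, a(10)=2*1970+1*816=4756


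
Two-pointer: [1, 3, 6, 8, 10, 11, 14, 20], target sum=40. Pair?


Two pointers: lo=0, hi=7
No pair sums to 40


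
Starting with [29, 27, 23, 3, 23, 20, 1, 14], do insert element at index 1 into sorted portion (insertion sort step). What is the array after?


After one pass: [27, 29, 23, 3, 23, 20, 1, 14]


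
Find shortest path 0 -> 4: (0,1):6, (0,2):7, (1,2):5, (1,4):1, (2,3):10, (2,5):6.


Dijkstra from 0:
Distances: {0: 0, 1: 6, 2: 7, 3: 17, 4: 7, 5: 13}
Shortest distance to 4 = 7, path = [0, 1, 4]


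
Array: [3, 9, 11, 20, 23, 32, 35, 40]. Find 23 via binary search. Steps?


Search for 23:
[0,7] mid=3 arr[3]=20
[4,7] mid=5 arr[5]=32
[4,4] mid=4 arr[4]=23
Total: 3 comparisons


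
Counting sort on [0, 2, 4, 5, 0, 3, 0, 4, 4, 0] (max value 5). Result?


Count array: [4, 0, 1, 1, 3, 1]
Reconstruct: [0, 0, 0, 0, 2, 3, 4, 4, 4, 5]


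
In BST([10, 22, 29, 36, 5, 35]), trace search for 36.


BST root = 10
Search for 36: compare at each node
Path: [10, 22, 29, 36]


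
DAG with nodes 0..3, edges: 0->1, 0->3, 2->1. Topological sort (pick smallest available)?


Kahn's algorithm, process smallest node first
Order: [0, 2, 1, 3]


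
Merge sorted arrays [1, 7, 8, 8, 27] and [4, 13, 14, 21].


Compare heads, take smaller each step.
Merged: [1, 4, 7, 8, 8, 13, 14, 21, 27]


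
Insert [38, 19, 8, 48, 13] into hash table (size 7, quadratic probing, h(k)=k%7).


Insertions: 38->slot 3; 19->slot 5; 8->slot 1; 48->slot 6; 13->slot 0
Table: [13, 8, None, 38, None, 19, 48]


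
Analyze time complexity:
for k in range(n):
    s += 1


Per nesting level: O(n) = O(n)
Complexity: O(n)


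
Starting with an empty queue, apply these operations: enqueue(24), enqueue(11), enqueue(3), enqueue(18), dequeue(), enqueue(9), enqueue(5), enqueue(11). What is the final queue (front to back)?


enqueue(24) -> [24]
enqueue(11) -> [24, 11]
enqueue(3) -> [24, 11, 3]
enqueue(18) -> [24, 11, 3, 18]
dequeue() returns 24 -> [11, 3, 18]
enqueue(9) -> [11, 3, 18, 9]
enqueue(5) -> [11, 3, 18, 9, 5]
enqueue(11) -> [11, 3, 18, 9, 5, 11]
Final queue (front to back): [11, 3, 18, 9, 5, 11]


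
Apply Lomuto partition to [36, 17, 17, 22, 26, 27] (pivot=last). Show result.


Elements <= 27 go left of pivot.
Result: [17, 17, 22, 26, 27, 36], pivot at index 4


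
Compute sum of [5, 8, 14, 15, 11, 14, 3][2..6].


Prefix sums: [0, 5, 13, 27, 42, 53, 67, 70]
Sum[2..6] = prefix[7] - prefix[2] = 70 - 13 = 57


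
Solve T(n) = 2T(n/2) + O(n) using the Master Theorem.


a=2, b=2, c=1. log_2(2)=1 = c=1. Case 2: O(n^c log n) = O(n log n)
Complexity: O(n log n)


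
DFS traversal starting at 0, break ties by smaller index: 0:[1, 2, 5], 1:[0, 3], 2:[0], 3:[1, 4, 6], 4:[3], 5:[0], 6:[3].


DFS stack-based: start with [0]
Visit order: [0, 1, 3, 4, 6, 2, 5]


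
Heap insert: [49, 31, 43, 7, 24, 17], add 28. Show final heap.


Append 28: [49, 31, 43, 7, 24, 17, 28]
Bubble up: no swaps needed
Result: [49, 31, 43, 7, 24, 17, 28]


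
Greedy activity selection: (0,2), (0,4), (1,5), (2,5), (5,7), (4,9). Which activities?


Greedy: pick earliest-ending, then skip overlaps.
Selected (3 activities): [(0, 2), (2, 5), (5, 7)]


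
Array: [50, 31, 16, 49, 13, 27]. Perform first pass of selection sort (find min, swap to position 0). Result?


After one pass: [13, 31, 16, 49, 50, 27]


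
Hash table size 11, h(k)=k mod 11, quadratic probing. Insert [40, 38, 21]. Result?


Insertions: 40->slot 7; 38->slot 5; 21->slot 10
Table: [None, None, None, None, None, 38, None, 40, None, None, 21]


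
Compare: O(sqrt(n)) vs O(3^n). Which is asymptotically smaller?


sublinear grows slower than exponential (base 3)
O(sqrt(n)) is asymptotically smaller; O(3^n) grows faster


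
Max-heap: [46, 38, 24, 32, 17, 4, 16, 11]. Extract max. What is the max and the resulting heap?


Max = 46
Replace root with last, heapify down
Resulting heap: [38, 32, 24, 11, 17, 4, 16]


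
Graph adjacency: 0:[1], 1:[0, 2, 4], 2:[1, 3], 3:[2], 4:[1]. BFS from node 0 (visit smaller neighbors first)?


BFS queue: start with [0]
Visit order: [0, 1, 2, 4, 3]


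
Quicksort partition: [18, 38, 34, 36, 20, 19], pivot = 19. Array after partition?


Elements <= 19 go left of pivot.
Result: [18, 19, 34, 36, 20, 38], pivot at index 1


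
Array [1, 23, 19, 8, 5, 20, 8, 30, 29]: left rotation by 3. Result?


Left rotate by 3: [8, 5, 20, 8, 30, 29, 1, 23, 19]


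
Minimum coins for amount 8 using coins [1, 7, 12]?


dp[0]=0; dp[i]=1+min(dp[i-c] for c in coins)
...dp[3]=3, dp[4]=4, dp[5]=5, dp[6]=6, dp[7]=1, dp[8]=2
Minimum coins for 8 = 2


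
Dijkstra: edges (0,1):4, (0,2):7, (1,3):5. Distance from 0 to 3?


Dijkstra from 0:
Distances: {0: 0, 1: 4, 2: 7, 3: 9}
Shortest distance to 3 = 9, path = [0, 1, 3]


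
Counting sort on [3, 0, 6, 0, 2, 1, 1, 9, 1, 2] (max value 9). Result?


Count array: [2, 3, 2, 1, 0, 0, 1, 0, 0, 1]
Reconstruct: [0, 0, 1, 1, 1, 2, 2, 3, 6, 9]


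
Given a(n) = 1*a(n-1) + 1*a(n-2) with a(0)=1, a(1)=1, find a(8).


Build bottom-up:
...a(6)=13, a(7)=21, a(8)=1*21+1*13=34


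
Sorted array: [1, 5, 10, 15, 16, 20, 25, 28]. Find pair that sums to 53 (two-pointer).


Two pointers: lo=0, hi=7
Found pair: (25, 28) summing to 53


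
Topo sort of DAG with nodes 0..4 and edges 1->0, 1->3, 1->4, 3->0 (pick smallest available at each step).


Kahn's algorithm, process smallest node first
Order: [1, 2, 3, 0, 4]


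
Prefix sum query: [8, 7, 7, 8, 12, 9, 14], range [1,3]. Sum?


Prefix sums: [0, 8, 15, 22, 30, 42, 51, 65]
Sum[1..3] = prefix[4] - prefix[1] = 30 - 8 = 22


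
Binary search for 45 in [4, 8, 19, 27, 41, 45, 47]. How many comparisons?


Search for 45:
[0,6] mid=3 arr[3]=27
[4,6] mid=5 arr[5]=45
Total: 2 comparisons


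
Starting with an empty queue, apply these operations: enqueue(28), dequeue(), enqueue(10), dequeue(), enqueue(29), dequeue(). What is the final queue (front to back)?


enqueue(28) -> [28]
dequeue() returns 28 -> []
enqueue(10) -> [10]
dequeue() returns 10 -> []
enqueue(29) -> [29]
dequeue() returns 29 -> []
Final queue (front to back): []


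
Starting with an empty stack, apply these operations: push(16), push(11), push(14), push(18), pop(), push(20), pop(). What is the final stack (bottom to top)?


push(16) -> [16]
push(11) -> [16, 11]
push(14) -> [16, 11, 14]
push(18) -> [16, 11, 14, 18]
pop() returns 18 -> [16, 11, 14]
push(20) -> [16, 11, 14, 20]
pop() returns 20 -> [16, 11, 14]
Final stack (bottom to top): [16, 11, 14]


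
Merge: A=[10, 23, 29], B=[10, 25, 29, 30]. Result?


Compare heads, take smaller each step.
Merged: [10, 10, 23, 25, 29, 29, 30]


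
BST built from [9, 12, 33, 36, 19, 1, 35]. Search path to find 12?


BST root = 9
Search for 12: compare at each node
Path: [9, 12]


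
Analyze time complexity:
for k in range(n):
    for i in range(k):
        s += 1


Per nesting level: O(n) * O(n) [triangular over k] = O(n^2)
Complexity: O(n^2)


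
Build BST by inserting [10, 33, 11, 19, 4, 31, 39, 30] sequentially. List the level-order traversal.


Root = 10; build tree by BST insertion.
Level-Order traversal: [10, 4, 33, 11, 39, 19, 31, 30]


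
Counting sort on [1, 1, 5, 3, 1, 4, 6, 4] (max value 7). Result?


Count array: [0, 3, 0, 1, 2, 1, 1, 0]
Reconstruct: [1, 1, 1, 3, 4, 4, 5, 6]


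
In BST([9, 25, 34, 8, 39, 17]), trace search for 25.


BST root = 9
Search for 25: compare at each node
Path: [9, 25]


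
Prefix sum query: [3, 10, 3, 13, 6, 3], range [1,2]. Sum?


Prefix sums: [0, 3, 13, 16, 29, 35, 38]
Sum[1..2] = prefix[3] - prefix[1] = 16 - 3 = 13


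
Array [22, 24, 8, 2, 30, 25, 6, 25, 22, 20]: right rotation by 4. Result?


Right rotate by 4: [6, 25, 22, 20, 22, 24, 8, 2, 30, 25]


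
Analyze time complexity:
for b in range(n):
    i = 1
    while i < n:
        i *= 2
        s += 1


Per nesting level: O(n) * O(log n) = O(n log n)
Complexity: O(n log n)


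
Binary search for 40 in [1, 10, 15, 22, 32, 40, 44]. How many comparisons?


Search for 40:
[0,6] mid=3 arr[3]=22
[4,6] mid=5 arr[5]=40
Total: 2 comparisons


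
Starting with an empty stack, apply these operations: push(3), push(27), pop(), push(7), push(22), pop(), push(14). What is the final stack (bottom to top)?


push(3) -> [3]
push(27) -> [3, 27]
pop() returns 27 -> [3]
push(7) -> [3, 7]
push(22) -> [3, 7, 22]
pop() returns 22 -> [3, 7]
push(14) -> [3, 7, 14]
Final stack (bottom to top): [3, 7, 14]


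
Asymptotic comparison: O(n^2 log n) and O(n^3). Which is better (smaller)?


n^2 log n grows slower than cubic
O(n^2 log n) is asymptotically smaller; O(n^3) grows faster


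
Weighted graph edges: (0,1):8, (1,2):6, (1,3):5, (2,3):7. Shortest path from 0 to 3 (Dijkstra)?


Dijkstra from 0:
Distances: {0: 0, 1: 8, 2: 14, 3: 13}
Shortest distance to 3 = 13, path = [0, 1, 3]


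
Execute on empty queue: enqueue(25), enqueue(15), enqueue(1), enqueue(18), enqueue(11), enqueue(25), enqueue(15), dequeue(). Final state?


enqueue(25) -> [25]
enqueue(15) -> [25, 15]
enqueue(1) -> [25, 15, 1]
enqueue(18) -> [25, 15, 1, 18]
enqueue(11) -> [25, 15, 1, 18, 11]
enqueue(25) -> [25, 15, 1, 18, 11, 25]
enqueue(15) -> [25, 15, 1, 18, 11, 25, 15]
dequeue() returns 25 -> [15, 1, 18, 11, 25, 15]
Final queue (front to back): [15, 1, 18, 11, 25, 15]


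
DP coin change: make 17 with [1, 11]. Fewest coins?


dp[0]=0; dp[i]=1+min(dp[i-c] for c in coins)
...dp[12]=2, dp[13]=3, dp[14]=4, dp[15]=5, dp[16]=6, dp[17]=7
Minimum coins for 17 = 7


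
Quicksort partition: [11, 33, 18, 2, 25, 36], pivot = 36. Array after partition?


Elements <= 36 go left of pivot.
Result: [11, 33, 18, 2, 25, 36], pivot at index 5


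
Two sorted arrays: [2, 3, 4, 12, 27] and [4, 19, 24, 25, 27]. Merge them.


Compare heads, take smaller each step.
Merged: [2, 3, 4, 4, 12, 19, 24, 25, 27, 27]


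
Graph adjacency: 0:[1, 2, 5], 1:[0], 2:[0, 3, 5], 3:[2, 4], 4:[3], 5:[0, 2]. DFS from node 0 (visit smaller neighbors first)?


DFS stack-based: start with [0]
Visit order: [0, 1, 2, 3, 4, 5]


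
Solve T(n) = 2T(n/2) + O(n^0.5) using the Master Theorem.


a=2, b=2, c=0.5. log_2(2)=1 > c=0.5. Case 1: O(n^log_b(a)) = O(n)
Complexity: O(n)


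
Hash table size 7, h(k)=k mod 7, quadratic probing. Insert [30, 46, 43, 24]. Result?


Insertions: 30->slot 2; 46->slot 4; 43->slot 1; 24->slot 3
Table: [None, 43, 30, 24, 46, None, None]


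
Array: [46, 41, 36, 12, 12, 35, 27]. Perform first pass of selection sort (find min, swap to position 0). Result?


After one pass: [12, 41, 36, 46, 12, 35, 27]
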